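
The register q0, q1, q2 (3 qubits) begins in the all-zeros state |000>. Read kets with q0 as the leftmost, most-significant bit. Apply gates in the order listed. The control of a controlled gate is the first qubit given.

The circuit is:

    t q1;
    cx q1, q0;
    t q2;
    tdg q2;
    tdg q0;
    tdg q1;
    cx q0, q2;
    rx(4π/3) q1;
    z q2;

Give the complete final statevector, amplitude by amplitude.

The resulting statevector has amplitude -1/2 on |000>, -sqrt(3)*I/2 on |010>, and 0 on every other basis state.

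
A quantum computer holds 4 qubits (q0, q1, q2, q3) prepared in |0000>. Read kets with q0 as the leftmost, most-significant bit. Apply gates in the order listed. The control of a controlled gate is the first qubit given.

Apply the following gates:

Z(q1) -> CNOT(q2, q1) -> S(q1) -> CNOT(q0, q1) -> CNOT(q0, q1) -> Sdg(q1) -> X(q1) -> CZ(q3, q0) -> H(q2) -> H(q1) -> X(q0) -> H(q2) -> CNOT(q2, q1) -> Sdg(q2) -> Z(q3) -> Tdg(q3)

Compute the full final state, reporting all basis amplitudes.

The final amplitudes are sqrt(2)/2 on |1000>, -sqrt(2)/2 on |1100>, and 0 on every other basis state.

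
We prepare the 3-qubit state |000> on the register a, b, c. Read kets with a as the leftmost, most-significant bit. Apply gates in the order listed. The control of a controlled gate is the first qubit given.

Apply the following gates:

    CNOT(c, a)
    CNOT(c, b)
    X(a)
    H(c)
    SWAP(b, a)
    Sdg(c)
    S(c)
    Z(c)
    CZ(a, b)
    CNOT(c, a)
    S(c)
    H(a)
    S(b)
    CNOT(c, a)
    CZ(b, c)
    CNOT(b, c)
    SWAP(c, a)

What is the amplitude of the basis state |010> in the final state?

The amplitude on |010> is 1/2.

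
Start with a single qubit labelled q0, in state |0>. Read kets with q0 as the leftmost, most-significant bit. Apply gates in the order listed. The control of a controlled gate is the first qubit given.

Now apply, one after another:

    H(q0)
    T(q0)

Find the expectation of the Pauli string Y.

In the final state, Y has expectation sqrt(2)/2.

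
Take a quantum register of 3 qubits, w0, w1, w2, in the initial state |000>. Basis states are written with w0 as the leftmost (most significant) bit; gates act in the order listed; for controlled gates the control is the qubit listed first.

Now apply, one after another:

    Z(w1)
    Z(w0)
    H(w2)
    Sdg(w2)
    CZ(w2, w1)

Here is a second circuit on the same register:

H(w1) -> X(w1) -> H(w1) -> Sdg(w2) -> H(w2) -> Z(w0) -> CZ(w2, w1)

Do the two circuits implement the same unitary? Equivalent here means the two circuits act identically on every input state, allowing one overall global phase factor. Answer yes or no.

No — the two circuits implement different unitaries, even allowing a global phase.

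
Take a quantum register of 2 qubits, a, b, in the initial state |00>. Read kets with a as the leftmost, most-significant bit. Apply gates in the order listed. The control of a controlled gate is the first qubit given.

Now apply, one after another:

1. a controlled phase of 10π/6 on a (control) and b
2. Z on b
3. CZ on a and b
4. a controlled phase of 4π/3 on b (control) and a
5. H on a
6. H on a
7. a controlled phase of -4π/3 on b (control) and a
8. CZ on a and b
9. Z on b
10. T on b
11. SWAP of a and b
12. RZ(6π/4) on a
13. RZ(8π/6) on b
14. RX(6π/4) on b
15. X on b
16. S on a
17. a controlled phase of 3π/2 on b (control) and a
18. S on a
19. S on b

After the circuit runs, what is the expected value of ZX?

The expectation value of ZX is 1.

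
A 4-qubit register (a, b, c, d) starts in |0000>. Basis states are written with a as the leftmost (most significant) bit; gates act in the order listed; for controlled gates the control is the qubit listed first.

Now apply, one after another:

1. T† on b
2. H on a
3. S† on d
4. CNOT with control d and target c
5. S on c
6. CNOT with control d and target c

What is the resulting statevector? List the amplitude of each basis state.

The resulting statevector has amplitude sqrt(2)/2 on |0000>, sqrt(2)/2 on |1000>, and 0 on every other basis state.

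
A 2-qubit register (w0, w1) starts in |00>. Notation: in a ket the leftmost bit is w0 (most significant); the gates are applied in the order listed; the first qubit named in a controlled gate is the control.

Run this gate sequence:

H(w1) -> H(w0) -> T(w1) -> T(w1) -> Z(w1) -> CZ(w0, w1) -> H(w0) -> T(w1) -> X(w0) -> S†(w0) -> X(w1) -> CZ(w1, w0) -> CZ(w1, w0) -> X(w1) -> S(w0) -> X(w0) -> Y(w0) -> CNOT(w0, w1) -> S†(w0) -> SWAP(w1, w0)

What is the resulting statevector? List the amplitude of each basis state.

After the circuit, the state carries amplitude 0 on |00>, 0 on |01>, -sqrt(2)*exp(I*pi/4)/2 on |10>, sqrt(2)/2 on |11>. Key observation: the block from step 9 through step 16 cancels to the identity and can be dropped.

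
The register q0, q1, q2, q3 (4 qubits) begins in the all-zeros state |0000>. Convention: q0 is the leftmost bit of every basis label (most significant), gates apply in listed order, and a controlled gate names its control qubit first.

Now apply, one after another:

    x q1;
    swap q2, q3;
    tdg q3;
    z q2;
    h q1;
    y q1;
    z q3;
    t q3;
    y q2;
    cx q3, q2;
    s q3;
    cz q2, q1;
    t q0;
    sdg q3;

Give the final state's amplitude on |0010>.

The amplitude on |0010> is -sqrt(2)/2.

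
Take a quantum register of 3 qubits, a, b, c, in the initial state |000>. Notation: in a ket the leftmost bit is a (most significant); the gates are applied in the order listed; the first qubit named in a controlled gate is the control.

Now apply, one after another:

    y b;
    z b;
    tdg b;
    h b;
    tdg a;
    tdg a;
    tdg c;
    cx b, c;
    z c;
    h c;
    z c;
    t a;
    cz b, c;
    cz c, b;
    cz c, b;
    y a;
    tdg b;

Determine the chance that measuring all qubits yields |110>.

The probability of measuring |110> is 1/4.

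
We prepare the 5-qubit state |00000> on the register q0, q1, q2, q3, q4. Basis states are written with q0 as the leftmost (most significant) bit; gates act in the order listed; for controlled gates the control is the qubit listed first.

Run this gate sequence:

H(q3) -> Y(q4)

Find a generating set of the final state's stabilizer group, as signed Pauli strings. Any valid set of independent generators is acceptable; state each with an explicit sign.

The stabilizer group can be generated by +IIIXI, +ZIIII, +IZIII, +IIZII, -IIIIZ, among other valid generating sets.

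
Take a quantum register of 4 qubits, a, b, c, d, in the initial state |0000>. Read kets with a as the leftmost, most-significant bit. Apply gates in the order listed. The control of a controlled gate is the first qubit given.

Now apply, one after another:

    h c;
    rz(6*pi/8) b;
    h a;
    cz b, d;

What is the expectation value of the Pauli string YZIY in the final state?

In the final state, YZIY has expectation 0.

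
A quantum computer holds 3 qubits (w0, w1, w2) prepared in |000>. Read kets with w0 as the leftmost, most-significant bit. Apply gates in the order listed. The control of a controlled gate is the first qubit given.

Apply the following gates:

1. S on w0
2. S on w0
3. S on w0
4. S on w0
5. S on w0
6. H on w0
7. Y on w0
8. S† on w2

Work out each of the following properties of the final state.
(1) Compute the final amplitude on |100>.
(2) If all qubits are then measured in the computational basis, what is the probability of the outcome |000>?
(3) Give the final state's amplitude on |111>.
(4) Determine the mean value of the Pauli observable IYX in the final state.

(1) The final state's coefficient on |100> equals sqrt(2)*I/2. Key observation: the block from step 1 through step 4 cancels to the identity and can be dropped.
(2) Outcome |000> occurs with probability 1/2.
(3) The final state's coefficient on |111> equals 0.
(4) In the final state, IYX has expectation 0.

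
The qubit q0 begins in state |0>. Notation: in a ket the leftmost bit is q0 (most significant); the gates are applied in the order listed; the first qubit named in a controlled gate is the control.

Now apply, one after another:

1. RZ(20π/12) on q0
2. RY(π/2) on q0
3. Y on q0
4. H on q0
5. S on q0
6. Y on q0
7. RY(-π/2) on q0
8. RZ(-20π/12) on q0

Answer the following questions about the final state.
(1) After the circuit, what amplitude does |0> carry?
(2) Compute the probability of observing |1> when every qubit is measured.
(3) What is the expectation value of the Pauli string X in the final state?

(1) The amplitude on |0> is -sqrt(2)*I/2.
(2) Outcome |1> occurs with probability 1/2.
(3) The expectation value of X is -1/2.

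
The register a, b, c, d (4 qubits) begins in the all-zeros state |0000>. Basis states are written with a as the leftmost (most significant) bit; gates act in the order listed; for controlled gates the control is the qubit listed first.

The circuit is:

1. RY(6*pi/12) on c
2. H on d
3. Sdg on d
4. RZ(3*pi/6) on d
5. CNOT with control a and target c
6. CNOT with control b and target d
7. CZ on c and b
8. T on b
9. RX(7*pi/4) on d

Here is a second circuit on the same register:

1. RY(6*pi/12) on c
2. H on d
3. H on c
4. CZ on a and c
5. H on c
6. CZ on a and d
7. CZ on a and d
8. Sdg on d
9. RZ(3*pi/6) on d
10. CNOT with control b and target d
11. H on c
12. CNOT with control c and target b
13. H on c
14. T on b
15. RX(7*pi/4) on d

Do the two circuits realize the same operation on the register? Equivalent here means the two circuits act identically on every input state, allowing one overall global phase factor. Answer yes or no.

No, they are not equivalent — no single phase factor reconciles the two unitaries.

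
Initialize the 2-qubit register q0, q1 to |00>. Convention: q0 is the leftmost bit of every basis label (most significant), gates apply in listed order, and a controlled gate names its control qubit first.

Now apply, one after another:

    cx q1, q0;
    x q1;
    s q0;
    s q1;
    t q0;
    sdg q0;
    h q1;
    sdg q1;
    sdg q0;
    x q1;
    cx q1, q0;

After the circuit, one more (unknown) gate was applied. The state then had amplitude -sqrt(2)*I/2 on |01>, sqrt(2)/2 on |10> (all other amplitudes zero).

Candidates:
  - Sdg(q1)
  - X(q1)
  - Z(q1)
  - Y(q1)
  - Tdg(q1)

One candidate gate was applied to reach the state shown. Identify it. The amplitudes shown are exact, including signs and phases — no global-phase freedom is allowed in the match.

It was Y(q1) that produced the state shown.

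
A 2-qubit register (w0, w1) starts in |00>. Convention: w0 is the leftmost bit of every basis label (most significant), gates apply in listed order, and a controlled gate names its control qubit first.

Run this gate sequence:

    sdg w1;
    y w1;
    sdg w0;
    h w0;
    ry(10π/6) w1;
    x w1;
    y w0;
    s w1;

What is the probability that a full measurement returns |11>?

The probability of measuring |11> is 1/8.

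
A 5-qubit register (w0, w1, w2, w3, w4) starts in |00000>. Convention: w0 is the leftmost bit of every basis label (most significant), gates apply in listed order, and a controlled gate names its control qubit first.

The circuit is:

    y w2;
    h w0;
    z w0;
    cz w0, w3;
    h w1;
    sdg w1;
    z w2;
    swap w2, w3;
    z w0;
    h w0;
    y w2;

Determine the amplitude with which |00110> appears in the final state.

The amplitude on |00110> is sqrt(2)/2.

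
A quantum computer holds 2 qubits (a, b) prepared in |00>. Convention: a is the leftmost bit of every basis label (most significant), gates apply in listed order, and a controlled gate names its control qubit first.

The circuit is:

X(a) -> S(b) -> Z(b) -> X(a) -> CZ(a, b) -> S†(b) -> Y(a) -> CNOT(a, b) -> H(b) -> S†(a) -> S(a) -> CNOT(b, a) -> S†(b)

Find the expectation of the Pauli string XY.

In the final state, XY has expectation 1.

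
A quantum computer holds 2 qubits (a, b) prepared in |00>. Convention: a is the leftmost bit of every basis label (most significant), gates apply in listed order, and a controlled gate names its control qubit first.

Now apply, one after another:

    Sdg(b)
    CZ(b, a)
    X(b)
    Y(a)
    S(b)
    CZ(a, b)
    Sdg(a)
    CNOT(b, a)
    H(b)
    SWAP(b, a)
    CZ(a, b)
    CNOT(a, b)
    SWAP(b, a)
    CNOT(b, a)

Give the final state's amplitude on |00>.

The final state's coefficient on |00> equals -sqrt(2)*I/2.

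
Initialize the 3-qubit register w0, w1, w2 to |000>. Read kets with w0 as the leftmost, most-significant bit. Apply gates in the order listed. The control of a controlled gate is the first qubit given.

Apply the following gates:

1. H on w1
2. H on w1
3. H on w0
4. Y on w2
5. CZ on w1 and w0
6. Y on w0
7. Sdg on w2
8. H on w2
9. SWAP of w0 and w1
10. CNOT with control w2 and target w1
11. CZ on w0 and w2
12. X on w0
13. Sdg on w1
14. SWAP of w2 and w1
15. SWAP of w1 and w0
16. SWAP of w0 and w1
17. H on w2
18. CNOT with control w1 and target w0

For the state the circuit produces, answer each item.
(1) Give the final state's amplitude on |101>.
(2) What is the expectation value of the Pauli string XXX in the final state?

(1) The final state's coefficient on |101> equals sqrt(2)*(-1 - I)/4.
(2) The observable XXX averages to 0.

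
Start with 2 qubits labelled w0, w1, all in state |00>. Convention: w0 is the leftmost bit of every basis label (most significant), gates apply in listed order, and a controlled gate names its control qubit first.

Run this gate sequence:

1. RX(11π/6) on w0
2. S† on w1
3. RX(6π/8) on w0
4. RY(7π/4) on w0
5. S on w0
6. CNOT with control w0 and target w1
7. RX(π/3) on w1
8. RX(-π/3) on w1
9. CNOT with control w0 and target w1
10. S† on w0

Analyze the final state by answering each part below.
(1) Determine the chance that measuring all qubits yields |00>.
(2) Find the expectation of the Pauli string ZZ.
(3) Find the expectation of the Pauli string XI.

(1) A full measurement returns |00> with probability 5/8 - sqrt(3)/8.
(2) In the final state, ZZ has expectation 1/4 - sqrt(3)/4.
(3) The expectation value of XI is -1/4 + sqrt(3)/4.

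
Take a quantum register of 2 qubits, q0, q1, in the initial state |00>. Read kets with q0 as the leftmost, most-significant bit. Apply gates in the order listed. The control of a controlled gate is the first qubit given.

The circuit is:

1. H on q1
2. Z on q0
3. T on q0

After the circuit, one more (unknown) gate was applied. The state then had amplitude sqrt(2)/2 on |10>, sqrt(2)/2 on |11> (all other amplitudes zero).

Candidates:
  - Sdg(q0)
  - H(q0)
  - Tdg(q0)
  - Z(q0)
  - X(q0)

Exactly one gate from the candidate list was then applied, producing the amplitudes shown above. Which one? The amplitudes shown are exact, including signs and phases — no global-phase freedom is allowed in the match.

The applied gate was X(q0).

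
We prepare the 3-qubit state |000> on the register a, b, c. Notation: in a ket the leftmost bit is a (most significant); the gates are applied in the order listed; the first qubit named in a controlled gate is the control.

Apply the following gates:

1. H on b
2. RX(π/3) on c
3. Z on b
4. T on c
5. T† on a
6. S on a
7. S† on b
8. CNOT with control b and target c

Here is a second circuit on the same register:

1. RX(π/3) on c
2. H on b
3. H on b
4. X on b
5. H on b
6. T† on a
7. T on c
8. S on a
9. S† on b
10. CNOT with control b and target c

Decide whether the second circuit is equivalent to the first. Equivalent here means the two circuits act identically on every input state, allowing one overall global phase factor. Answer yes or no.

Yes: on every input state the two circuits agree up to one overall phase factor.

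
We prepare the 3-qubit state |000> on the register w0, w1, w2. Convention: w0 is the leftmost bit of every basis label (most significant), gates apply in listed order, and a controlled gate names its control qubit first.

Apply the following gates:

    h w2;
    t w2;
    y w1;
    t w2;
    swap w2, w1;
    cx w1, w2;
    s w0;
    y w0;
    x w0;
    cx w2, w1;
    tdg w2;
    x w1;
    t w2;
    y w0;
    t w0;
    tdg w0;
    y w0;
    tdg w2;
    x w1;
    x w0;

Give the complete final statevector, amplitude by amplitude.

After the circuit, the state carries amplitude -sqrt(2)*I/2 on |110>, sqrt(2)*exp(3*I*pi/4)/2 on |111>, and 0 on every other basis state. Key observation: the block from step 12 through step 19 cancels to the identity and can be dropped.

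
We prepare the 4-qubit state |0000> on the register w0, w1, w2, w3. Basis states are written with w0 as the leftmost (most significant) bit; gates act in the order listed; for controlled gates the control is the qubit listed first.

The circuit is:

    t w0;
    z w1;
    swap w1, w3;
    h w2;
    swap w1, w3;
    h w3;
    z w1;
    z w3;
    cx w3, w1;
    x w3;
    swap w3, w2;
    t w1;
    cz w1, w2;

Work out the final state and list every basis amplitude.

After the circuit, the state carries amplitude 1/2 on |0010>, 1/2 on |0011>, -exp(I*pi/4)/2 on |0100>, -exp(I*pi/4)/2 on |0101>, and 0 on every other basis state.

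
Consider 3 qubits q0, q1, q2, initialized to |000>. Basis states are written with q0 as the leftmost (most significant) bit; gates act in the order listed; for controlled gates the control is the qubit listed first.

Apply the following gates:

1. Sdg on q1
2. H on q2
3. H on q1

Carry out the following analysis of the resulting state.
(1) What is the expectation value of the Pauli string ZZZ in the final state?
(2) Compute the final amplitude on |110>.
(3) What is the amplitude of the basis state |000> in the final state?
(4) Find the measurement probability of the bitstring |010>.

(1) The expectation value of ZZZ is 0.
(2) The final state's coefficient on |110> equals 0.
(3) The final state's coefficient on |000> equals 1/2.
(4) Outcome |010> occurs with probability 1/4.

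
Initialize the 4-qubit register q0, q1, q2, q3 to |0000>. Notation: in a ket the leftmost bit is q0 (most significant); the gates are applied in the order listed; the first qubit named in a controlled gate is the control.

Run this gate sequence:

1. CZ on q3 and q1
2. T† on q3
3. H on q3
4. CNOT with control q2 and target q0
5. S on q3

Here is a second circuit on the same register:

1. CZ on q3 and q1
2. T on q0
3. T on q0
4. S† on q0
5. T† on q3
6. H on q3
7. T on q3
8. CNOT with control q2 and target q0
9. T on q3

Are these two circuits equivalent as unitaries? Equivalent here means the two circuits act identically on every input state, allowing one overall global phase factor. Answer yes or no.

Yes: on every input state the two circuits agree up to one overall phase factor.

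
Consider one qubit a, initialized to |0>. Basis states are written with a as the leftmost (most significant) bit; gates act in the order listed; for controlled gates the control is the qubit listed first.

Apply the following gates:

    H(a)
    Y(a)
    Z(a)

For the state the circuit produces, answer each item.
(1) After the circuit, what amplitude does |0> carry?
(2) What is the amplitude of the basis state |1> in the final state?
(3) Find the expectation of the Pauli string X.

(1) |0> carries amplitude -sqrt(2)*I/2 in the final state.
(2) The final state's coefficient on |1> equals -sqrt(2)*I/2.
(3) The expectation value of X is 1.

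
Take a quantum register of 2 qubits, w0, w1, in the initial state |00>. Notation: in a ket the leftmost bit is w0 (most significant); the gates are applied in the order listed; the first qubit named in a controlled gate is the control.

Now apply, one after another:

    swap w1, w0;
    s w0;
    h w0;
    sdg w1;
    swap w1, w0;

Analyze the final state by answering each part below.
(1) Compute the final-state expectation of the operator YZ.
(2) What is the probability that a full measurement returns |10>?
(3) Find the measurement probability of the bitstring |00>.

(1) The observable YZ averages to 0.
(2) A full measurement returns |10> with probability 0.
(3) Outcome |00> occurs with probability 1/2.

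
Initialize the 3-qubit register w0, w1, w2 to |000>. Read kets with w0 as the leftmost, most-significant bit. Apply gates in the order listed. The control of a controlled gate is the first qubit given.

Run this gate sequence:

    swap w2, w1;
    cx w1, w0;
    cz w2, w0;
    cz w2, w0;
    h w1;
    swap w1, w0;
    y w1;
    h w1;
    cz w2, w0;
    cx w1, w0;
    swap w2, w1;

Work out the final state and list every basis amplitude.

After the circuit, the state carries amplitude I/2 on |000>, -I/2 on |001>, 0 on |010>, 0 on |011>, I/2 on |100>, -I/2 on |101>, 0 on |110>, 0 on |111>.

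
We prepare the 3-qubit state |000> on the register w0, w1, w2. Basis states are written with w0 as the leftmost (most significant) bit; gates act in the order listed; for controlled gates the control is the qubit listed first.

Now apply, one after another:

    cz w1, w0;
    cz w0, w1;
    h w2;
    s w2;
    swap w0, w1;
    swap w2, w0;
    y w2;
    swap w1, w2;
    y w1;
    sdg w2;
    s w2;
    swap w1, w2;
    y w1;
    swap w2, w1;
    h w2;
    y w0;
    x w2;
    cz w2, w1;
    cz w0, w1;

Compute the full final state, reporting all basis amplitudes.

The resulting statevector has amplitude -I/2 on |000>, I/2 on |001>, 0 on |010>, 0 on |011>, 1/2 on |100>, -1/2 on |101>, 0 on |110>, 0 on |111>.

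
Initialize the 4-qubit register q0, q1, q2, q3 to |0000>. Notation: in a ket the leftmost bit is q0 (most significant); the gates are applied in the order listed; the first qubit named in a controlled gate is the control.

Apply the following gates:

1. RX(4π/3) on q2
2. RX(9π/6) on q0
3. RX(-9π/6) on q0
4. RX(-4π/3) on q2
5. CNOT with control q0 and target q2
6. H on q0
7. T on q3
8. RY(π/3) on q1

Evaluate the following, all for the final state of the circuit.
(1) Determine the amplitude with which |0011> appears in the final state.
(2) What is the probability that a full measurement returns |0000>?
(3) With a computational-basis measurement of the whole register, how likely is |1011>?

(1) |0011> carries amplitude 0 in the final state. Key observation: steps 1-4 multiply out to the identity, so the circuit reduces to the remaining gates.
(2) The probability of measuring |0000> is 3/8.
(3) The probability of measuring |1011> is 0.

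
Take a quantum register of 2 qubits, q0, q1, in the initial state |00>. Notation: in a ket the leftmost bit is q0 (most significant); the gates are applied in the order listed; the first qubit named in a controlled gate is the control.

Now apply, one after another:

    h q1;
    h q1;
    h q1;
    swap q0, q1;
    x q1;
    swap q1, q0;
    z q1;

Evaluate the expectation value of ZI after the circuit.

In the final state, ZI has expectation -1.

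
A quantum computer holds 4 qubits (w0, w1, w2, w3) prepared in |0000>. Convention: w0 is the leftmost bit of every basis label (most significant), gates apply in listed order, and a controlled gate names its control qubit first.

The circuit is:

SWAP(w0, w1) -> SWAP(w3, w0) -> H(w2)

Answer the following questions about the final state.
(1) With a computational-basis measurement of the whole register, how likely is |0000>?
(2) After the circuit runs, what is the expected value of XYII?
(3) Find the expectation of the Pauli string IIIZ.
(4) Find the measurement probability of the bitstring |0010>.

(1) A full measurement returns |0000> with probability 1/2.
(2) In the final state, XYII has expectation 0.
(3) The expectation value of IIIZ is 1.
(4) A full measurement returns |0010> with probability 1/2.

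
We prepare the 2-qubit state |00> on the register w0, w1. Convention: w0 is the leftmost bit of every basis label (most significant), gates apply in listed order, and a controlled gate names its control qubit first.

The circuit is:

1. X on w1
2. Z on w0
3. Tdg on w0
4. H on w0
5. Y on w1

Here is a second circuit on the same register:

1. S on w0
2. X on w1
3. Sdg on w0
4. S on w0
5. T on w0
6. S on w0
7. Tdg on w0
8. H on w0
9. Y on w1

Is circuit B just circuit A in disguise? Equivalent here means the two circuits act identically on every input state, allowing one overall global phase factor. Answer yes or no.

No: there is an input state on which the two circuits produce genuinely different outputs (not merely differing by a phase).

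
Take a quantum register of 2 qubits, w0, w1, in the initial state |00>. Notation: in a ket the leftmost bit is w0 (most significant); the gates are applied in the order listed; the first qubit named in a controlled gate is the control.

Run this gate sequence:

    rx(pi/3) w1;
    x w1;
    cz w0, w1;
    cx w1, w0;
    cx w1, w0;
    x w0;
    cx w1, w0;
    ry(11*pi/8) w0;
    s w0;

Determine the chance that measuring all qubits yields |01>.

The probability of measuring |01> is 3/8 - 3*sqrt(2 - sqrt(2))/16.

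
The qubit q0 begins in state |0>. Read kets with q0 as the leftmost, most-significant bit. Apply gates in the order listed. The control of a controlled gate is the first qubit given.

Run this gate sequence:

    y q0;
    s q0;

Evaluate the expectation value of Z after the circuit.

In the final state, Z has expectation -1.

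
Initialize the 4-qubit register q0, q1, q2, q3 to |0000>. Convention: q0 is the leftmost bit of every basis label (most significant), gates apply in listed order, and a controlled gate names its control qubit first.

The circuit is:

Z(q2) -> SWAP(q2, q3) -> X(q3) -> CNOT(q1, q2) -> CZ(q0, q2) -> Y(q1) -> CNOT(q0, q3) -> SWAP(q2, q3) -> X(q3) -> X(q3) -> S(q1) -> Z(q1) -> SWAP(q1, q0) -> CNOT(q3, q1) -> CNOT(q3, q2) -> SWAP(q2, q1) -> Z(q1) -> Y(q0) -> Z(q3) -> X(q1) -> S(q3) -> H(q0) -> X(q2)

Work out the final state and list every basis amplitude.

After the circuit, the state carries amplitude sqrt(2)*I/2 on |0010>, sqrt(2)*I/2 on |1010>, and 0 on every other basis state.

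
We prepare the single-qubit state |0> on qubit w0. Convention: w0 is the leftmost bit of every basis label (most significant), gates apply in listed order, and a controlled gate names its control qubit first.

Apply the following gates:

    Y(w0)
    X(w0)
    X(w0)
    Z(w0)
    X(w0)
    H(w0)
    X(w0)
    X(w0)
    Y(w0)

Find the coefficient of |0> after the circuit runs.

|0> carries amplitude -sqrt(2)/2 in the final state.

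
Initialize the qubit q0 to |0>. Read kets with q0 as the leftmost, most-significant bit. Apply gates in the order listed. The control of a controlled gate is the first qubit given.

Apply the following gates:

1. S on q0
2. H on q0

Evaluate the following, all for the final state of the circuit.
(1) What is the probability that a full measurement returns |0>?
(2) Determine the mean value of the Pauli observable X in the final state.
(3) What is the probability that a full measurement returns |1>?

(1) Outcome |0> occurs with probability 1/2.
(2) The observable X averages to 1.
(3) A full measurement returns |1> with probability 1/2.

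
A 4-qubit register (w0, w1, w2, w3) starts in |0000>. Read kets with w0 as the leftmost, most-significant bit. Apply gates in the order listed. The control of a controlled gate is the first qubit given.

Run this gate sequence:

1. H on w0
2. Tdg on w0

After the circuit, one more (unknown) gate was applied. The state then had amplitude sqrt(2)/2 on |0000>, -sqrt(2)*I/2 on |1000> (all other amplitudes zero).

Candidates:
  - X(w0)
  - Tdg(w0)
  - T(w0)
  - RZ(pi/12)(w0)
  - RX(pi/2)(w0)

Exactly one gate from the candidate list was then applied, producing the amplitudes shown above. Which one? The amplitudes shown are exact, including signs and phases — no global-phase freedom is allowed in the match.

It was Tdg(w0) that produced the state shown.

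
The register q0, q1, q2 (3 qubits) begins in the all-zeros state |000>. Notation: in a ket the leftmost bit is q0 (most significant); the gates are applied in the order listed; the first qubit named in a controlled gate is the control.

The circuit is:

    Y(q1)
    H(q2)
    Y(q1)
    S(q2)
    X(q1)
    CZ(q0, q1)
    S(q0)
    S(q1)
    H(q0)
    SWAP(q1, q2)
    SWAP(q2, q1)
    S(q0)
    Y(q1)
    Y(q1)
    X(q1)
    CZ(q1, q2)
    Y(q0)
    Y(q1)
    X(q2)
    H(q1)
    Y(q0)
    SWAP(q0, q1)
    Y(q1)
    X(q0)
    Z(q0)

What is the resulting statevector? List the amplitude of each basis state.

The resulting statevector has amplitude sqrt(2)*I/4 on |000>, sqrt(2)/4 on |001>, -sqrt(2)/4 on |010>, sqrt(2)*I/4 on |011>, sqrt(2)*I/4 on |100>, sqrt(2)/4 on |101>, -sqrt(2)/4 on |110>, sqrt(2)*I/4 on |111>.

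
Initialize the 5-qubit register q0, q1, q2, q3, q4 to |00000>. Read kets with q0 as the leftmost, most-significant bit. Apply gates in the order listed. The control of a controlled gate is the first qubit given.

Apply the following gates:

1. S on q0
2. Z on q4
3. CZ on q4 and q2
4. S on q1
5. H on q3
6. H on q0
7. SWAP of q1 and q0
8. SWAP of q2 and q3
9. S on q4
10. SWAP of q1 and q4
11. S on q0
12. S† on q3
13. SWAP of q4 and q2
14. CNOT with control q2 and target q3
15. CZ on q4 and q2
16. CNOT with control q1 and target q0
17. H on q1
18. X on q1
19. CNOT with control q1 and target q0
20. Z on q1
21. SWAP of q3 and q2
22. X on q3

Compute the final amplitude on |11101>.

The final state's coefficient on |11101> equals sqrt(2)/4.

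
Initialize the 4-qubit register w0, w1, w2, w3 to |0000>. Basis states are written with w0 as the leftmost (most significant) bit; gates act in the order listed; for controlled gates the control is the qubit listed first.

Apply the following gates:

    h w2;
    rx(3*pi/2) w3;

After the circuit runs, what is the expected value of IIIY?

The expectation value of IIIY is 1.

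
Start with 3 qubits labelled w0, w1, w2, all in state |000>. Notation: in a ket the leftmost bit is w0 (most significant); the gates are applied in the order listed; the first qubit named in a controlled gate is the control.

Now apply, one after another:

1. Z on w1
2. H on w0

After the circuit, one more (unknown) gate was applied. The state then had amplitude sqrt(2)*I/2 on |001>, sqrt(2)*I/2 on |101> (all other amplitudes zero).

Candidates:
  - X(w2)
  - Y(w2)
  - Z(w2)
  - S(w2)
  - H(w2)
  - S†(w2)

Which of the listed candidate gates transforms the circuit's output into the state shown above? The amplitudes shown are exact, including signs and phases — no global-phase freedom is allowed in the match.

The unique candidate consistent with the amplitudes is Y(w2).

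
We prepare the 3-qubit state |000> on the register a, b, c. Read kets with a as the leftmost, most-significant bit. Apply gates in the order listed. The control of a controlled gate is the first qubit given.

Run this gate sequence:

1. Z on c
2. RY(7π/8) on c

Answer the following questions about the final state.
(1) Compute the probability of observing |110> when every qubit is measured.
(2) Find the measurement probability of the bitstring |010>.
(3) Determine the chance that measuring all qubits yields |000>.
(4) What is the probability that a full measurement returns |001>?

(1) Outcome |110> occurs with probability 0.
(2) The probability of measuring |010> is 0.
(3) A full measurement returns |000> with probability cos(7*pi/16)**2.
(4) Outcome |001> occurs with probability sin(7*pi/16)**2.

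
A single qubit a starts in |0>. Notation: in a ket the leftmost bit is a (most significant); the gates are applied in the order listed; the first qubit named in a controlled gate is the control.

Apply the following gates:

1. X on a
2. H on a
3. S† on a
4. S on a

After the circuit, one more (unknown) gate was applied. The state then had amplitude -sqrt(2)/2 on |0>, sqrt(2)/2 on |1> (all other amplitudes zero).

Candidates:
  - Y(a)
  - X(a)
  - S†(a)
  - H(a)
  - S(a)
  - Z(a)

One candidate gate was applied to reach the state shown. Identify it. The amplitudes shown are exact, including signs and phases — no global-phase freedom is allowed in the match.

It was X(a) that produced the state shown.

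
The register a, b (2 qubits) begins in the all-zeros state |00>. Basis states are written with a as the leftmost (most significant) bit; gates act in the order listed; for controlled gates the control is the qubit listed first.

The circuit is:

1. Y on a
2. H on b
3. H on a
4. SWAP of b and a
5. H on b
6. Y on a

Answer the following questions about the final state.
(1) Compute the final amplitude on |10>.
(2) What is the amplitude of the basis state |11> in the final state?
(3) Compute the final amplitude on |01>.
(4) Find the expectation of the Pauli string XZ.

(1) The final state's coefficient on |10> equals 0.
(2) |11> carries amplitude -sqrt(2)/2 in the final state.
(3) The amplitude on |01> is sqrt(2)/2.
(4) The expectation value of XZ is 1.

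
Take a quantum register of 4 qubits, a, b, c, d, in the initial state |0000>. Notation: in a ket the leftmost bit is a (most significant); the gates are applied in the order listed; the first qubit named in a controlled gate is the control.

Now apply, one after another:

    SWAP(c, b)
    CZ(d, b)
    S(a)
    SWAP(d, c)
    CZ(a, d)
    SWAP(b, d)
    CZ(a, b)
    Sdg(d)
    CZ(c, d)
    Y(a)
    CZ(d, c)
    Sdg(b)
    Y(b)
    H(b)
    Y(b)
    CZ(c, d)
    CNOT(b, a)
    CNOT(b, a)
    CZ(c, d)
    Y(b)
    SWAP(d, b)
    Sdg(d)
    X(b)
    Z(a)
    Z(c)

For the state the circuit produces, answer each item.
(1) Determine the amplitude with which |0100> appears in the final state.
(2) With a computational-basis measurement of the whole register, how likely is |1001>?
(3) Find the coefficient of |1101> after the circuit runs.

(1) |0100> carries amplitude 0 in the final state.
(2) A full measurement returns |1001> with probability 0.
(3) The final state's coefficient on |1101> equals sqrt(2)*I/2.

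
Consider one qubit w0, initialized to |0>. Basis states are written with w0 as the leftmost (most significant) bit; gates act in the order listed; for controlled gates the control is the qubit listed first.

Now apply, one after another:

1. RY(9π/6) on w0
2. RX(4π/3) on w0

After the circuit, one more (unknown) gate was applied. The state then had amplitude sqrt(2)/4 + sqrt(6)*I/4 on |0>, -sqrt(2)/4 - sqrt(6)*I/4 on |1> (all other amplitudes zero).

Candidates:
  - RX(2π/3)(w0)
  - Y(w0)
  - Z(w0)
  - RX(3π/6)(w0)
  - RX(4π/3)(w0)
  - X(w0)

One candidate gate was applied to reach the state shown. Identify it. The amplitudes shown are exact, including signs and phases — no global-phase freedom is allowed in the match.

It was RX(4π/3)(w0) that produced the state shown.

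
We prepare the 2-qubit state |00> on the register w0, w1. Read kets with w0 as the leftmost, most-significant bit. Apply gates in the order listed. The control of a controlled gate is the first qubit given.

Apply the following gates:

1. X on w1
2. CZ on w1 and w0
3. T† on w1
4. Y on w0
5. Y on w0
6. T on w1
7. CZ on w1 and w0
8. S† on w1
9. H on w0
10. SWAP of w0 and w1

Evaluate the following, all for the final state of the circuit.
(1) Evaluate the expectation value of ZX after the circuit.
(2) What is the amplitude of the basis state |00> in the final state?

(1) The expectation value of ZX is -1.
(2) The amplitude on |00> is 0.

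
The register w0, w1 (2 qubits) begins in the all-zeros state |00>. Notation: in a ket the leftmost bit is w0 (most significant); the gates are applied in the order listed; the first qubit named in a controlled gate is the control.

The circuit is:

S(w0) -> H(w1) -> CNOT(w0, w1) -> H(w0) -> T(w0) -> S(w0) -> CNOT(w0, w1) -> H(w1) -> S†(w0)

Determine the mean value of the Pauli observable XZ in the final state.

In the final state, XZ has expectation sqrt(2)/2.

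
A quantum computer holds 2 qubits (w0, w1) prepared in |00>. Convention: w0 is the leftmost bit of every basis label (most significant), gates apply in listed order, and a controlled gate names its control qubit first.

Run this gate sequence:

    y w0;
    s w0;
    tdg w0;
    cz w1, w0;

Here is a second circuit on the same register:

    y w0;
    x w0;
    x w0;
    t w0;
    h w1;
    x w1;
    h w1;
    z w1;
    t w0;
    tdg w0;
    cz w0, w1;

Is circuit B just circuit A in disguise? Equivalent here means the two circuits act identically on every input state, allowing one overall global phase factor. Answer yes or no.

Yes, they are equivalent — the unitaries differ by at most a global phase.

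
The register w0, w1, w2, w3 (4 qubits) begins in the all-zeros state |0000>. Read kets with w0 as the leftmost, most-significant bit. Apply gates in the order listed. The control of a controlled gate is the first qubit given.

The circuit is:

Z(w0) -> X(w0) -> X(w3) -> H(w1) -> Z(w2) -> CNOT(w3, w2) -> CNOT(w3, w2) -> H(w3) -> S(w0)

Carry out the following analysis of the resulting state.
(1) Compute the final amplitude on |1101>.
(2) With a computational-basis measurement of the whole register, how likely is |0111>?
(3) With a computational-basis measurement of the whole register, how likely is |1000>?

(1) |1101> carries amplitude -I/2 in the final state. Key observation: steps 6-7 multiply out to the identity, so the circuit reduces to the remaining gates.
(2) Outcome |0111> occurs with probability 0.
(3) A full measurement returns |1000> with probability 1/4.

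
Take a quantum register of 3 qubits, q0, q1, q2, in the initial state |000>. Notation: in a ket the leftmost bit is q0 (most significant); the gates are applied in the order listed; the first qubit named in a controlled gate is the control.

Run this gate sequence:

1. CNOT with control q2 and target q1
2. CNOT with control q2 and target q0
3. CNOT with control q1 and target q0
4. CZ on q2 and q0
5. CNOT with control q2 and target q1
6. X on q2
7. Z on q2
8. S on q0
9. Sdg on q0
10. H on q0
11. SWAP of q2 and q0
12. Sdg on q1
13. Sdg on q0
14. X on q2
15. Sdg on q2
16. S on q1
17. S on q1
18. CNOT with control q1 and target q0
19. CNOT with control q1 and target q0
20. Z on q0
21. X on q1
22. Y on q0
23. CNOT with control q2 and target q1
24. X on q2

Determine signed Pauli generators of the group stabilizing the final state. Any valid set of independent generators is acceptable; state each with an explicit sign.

The stabilizer group can be generated by +IXY, +ZII, +IZZ, among other valid generating sets.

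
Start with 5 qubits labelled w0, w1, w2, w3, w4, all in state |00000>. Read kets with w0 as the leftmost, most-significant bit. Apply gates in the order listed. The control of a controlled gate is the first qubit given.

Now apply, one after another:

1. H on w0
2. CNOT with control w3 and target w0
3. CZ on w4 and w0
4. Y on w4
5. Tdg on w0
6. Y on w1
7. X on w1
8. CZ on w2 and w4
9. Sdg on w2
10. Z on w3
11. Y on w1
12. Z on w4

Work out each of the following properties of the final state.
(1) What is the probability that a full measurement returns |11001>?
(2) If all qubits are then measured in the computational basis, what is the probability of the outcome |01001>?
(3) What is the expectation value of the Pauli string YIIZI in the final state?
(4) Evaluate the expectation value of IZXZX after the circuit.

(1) A full measurement returns |11001> with probability 1/2.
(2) The probability of measuring |01001> is 1/2.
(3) The expectation value of YIIZI is -sqrt(2)/2.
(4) The expectation value of IZXZX is 0.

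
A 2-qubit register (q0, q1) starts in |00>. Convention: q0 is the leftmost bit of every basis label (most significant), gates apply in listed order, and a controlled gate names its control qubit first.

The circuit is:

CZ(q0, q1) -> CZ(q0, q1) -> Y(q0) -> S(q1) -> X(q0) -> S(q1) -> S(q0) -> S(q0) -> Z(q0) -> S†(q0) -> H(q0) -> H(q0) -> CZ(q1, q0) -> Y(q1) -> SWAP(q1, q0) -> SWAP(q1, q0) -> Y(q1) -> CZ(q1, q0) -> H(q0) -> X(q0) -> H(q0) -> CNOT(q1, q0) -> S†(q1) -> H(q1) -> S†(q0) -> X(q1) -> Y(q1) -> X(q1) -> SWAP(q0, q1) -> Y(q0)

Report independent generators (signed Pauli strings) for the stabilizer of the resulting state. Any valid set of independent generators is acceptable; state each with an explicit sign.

The stabilizer group can be generated by +XI, +IZ, among other valid generating sets. Key observation: gates 12-19 undo each other exactly, leaving only the rest of the circuit to track.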